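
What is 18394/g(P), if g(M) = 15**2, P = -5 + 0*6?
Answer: 18394/225 ≈ 81.751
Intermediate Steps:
P = -5 (P = -5 + 0 = -5)
g(M) = 225
18394/g(P) = 18394/225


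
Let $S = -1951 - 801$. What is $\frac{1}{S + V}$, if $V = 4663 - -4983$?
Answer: $\frac{1}{6894} \approx 0.00014505$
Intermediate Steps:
$S = -2752$ ($S = -1951 - 801 = -2752$)
$V = 9646$ ($V = 4663 + 4983 = 9646$)
$\frac{1}{S + V} = \frac{1}{-2752 + 9646} = \frac{1}{6894}$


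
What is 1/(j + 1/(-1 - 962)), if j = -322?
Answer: -963/310087 ≈ -0.0031056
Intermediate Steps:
1/(j + 1/(-1 - 962)) = 1/(-322 + 1/(-1 - 962)) = 1/(-322 + 1/(-963)) = 1/(-322 - 1/963) = 1/(-310087/963) = -963/310087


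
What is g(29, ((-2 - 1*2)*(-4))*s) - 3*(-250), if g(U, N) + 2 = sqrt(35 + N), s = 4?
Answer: 748 + 3*sqrt(11) ≈ 757.95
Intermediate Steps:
g(U, N) = -2 + sqrt(35 + N)
g(29, ((-2 - 1*2)*(-4))*s) - 3*(-250) = (-2 + sqrt(35 + ((-2 - 1*2)*(-4))*4)) - 3*(-250) = (-2 + sqrt(35 + ((-2 - 2)*(-4))*4)) - 1*(-750) = (-2 + sqrt(35 - 4*(-4)*4)) + 750 = (-2 + sqrt(35 + 16*4)) + 750 = (-2 + sqrt(35 + 64)) + 750 = (-2 + sqrt(99)) + 750 = (-2 + 3*sqrt(11)) + 750 = 748 + 3*sqrt(11)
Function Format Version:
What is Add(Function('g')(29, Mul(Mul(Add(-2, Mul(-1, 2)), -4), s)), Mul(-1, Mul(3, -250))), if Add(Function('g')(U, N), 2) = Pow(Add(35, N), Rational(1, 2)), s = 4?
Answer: Add(748, Mul(3, Pow(11, Rational(1, 2)))) ≈ 757.95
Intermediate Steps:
Function('g')(U, N) = Add(-2, Pow(Add(35, N), Rational(1, 2)))
Add(Function('g')(29, Mul(Mul(Add(-2, Mul(-1, 2)), -4), s)), Mul(-1, Mul(3, -250))) = Add(Add(-2, Pow(Add(35, Mul(Mul(Add(-2, Mul(-1, 2)), -4), 4)), Rational(1, 2))), Mul(-1, Mul(3, -250))) = Add(Add(-2, Pow(Add(35, Mul(Mul(Add(-2, -2), -4), 4)), Rational(1, 2))), Mul(-1, -750)) = Add(Add(-2, Pow(Add(35, Mul(Mul(-4, -4), 4)), Rational(1, 2))), 750) = Add(Add(-2, Pow(Add(35, Mul(16, 4)), Rational(1, 2))), 750) = Add(Add(-2, Pow(Add(35, 64), Rational(1, 2))), 750) = Add(Add(-2, Pow(99, Rational(1, 2))), 750) = Add(Add(-2, Mul(3, Pow(11, Rational(1, 2)))), 750) = Add(748, Mul(3, Pow(11, Rational(1, 2))))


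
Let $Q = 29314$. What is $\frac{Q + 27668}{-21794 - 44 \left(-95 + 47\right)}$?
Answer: $- \frac{28491}{9841} \approx -2.8951$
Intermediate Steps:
$\frac{Q + 27668}{-21794 - 44 \left(-95 + 47\right)} = \frac{29314 + 27668}{-21794 - 44 \left(-95 + 47\right)} = \frac{56982}{-21794 - -2112} = \frac{56982}{-21794 + 2112} = \frac{56982}{-19682} = 56982 \left(- \frac{1}{19682}\right) = - \frac{28491}{9841}$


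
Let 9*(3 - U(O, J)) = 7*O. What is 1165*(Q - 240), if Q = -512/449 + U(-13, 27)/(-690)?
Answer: -78337174883/278829 ≈ -2.8095e+5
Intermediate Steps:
U(O, J) = 3 - 7*O/9
Q = -1616251/1394145 (Q = -512/449 + (3 - 7/9*(-13))/(-690) = -512*1/449 + (3 + 91/9)*(-1/690) = -512/449 + (118/9)*(-1/690) = -512/449 - 59/3105 = -1616251/1394145 ≈ -1.1593)
1165*(Q - 240) = 1165*(-1616251/1394145 - 240) = 1165*(-336211051/1394145) = -78337174883/278829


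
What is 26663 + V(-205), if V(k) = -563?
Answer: 26100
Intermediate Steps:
26663 + V(-205) = 26663 - 563 = 26100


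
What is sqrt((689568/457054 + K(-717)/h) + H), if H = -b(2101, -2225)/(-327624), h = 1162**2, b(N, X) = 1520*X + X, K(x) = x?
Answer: I*sqrt(463675484358923770792426854)/7250001706948 ≈ 2.9701*I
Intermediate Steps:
b(N, X) = 1521*X
h = 1350244
H = -1128075/109208 (H = -1521*(-2225)/(-327624) = -(-3384225)*(-1)/327624 = -1*1128075/109208 = -1128075/109208 ≈ -10.330)
sqrt((689568/457054 + K(-717)/h) + H) = sqrt((689568/457054 - 717/1350244) - 1128075/109208) = sqrt((689568*(1/457054) - 717*1/1350244) - 1128075/109208) = sqrt((344784/228527 - 717/1350244) - 1128075/109208) = sqrt(465378673437/308567210588 - 1128075/109208) = sqrt(-74315970478837551/8424501983473576) = I*sqrt(463675484358923770792426854)/7250001706948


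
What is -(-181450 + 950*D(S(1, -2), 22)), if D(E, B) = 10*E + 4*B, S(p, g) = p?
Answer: 88350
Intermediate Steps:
D(E, B) = 4*B + 10*E
-(-181450 + 950*D(S(1, -2), 22)) = -(-181450 + 950*(4*22 + 10*1)) = -(-181450 + 950*(88 + 10)) = -950/(1/(-475 + (284 + 98))) = -950/(1/(-475 + 382)) = -950/(1/(-93)) = -950/(-1/93) = -950*(-93) = 88350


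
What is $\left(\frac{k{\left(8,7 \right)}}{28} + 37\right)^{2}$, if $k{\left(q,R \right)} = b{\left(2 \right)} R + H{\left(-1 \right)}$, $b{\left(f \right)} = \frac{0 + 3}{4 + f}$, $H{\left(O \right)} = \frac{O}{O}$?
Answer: $\frac{4330561}{3136} \approx 1380.9$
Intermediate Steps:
$H{\left(O \right)} = 1$
$b{\left(f \right)} = \frac{3}{4 + f}$
$k{\left(q,R \right)} = 1 + \frac{R}{2}$ ($k{\left(q,R \right)} = \frac{3}{4 + 2} R + 1 = \frac{3}{6} R + 1 = 3 \cdot \frac{1}{6} R + 1 = \frac{R}{2} + 1 = 1 + \frac{R}{2}$)
$\left(\frac{k{\left(8,7 \right)}}{28} + 37\right)^{2} = \left(\frac{1 + \frac{1}{2} \cdot 7}{28} + 37\right)^{2} = \left(\left(1 + \frac{7}{2}\right) \frac{1}{28} + 37\right)^{2} = \left(\frac{9}{2} \cdot \frac{1}{28} + 37\right)^{2} = \left(\frac{9}{56} + 37\right)^{2} = \left(\frac{2081}{56}\right)^{2} = \frac{4330561}{3136}$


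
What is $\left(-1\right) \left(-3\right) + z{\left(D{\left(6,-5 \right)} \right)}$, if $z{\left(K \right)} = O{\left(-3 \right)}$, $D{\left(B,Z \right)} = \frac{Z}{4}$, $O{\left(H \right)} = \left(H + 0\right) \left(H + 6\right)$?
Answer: $-6$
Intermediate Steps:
$O{\left(H \right)} = H \left(6 + H\right)$
$D{\left(B,Z \right)} = \frac{Z}{4}$ ($D{\left(B,Z \right)} = Z \frac{1}{4} = \frac{Z}{4}$)
$z{\left(K \right)} = -9$ ($z{\left(K \right)} = - 3 \left(6 - 3\right) = \left(-3\right) 3 = -9$)
$\left(-1\right) \left(-3\right) + z{\left(D{\left(6,-5 \right)} \right)} = \left(-1\right) \left(-3\right) - 9 = 3 - 9 = -6$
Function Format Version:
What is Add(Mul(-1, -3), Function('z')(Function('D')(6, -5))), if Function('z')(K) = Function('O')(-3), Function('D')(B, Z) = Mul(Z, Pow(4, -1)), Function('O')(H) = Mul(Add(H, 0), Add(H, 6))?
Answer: -6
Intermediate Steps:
Function('O')(H) = Mul(H, Add(6, H))
Function('D')(B, Z) = Mul(Rational(1, 4), Z) (Function('D')(B, Z) = Mul(Z, Rational(1, 4)) = Mul(Rational(1, 4), Z))
Function('z')(K) = -9 (Function('z')(K) = Mul(-3, Add(6, -3)) = Mul(-3, 3) = -9)
Add(Mul(-1, -3), Function('z')(Function('D')(6, -5))) = Add(Mul(-1, -3), -9) = Add(3, -9) = -6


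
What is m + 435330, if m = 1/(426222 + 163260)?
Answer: 256619199061/589482 ≈ 4.3533e+5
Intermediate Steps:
m = 1/589482 ≈ 1.6964e-6
m + 435330 = 1/589482 + 435330 = 256619199061/589482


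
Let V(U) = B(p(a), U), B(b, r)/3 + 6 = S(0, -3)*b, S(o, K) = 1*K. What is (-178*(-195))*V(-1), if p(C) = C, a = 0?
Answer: -624780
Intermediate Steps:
S(o, K) = K
B(b, r) = -18 - 9*b (B(b, r) = -18 + 3*(-3*b) = -18 - 9*b)
V(U) = -18 (V(U) = -18 - 9*0 = -18 + 0 = -18)
(-178*(-195))*V(-1) = -178*(-195)*(-18) = 34710*(-18) = -624780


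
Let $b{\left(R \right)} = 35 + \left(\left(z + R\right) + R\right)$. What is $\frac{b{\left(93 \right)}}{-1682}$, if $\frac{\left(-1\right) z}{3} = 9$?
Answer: $- \frac{97}{841} \approx -0.11534$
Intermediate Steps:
$z = -27$ ($z = \left(-3\right) 9 = -27$)
$b{\left(R \right)} = 8 + 2 R$ ($b{\left(R \right)} = 35 + \left(\left(-27 + R\right) + R\right) = 35 + \left(-27 + 2 R\right) = 8 + 2 R$)
$\frac{b{\left(93 \right)}}{-1682} = \frac{8 + 2 \cdot 93}{-1682} = \left(8 + 186\right) \left(- \frac{1}{1682}\right) = 194 \left(- \frac{1}{1682}\right) = - \frac{97}{841}$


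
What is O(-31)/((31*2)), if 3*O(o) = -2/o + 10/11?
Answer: 166/31713 ≈ 0.0052345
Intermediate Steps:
O(o) = 10/33 - 2/(3*o) (O(o) = (-2/o + 10/11)/3 = (10/11 - 2/o)/3 = 10/33 - 2/(3*o))
O(-31)/((31*2)) = ((2/33)*(-11 + 5*(-31))/(-31))/((31*2)) = ((2/33)*(-1/31)*(-11 - 155))/62 = ((2/33)*(-1/31)*(-166))*(1/62) = (332/1023)*(1/62) = 166/31713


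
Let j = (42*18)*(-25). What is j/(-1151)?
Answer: 18900/1151 ≈ 16.421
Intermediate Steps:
j = -18900 (j = 756*(-25) = -18900)
j/(-1151) = -18900/(-1151) = -18900*(-1/1151) = 18900/1151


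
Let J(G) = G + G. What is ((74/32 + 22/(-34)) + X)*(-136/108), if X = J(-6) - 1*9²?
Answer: 8281/72 ≈ 115.01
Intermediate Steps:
J(G) = 2*G
X = -93 (X = 2*(-6) - 1*9² = -12 - 1*81 = -12 - 81 = -93)
((74/32 + 22/(-34)) + X)*(-136/108) = ((74/32 + 22/(-34)) - 93)*(-136/108) = ((74*(1/32) + 22*(-1/34)) - 93)*(-136*1/108) = ((37/16 - 11/17) - 93)*(-34/27) = (453/272 - 93)*(-34/27) = -24843/272*(-34/27) = 8281/72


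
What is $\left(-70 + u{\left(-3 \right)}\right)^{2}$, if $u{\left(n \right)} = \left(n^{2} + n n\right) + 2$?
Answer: $2500$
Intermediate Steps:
$u{\left(n \right)} = 2 + 2 n^{2}$ ($u{\left(n \right)} = \left(n^{2} + n^{2}\right) + 2 = 2 n^{2} + 2 = 2 + 2 n^{2}$)
$\left(-70 + u{\left(-3 \right)}\right)^{2} = \left(-70 + \left(2 + 2 \left(-3\right)^{2}\right)\right)^{2} = \left(-70 + \left(2 + 2 \cdot 9\right)\right)^{2} = \left(-70 + \left(2 + 18\right)\right)^{2} = \left(-70 + 20\right)^{2} = \left(-50\right)^{2} = 2500$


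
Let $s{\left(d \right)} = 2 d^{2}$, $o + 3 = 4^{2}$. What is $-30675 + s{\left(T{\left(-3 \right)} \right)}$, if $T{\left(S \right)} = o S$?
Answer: $-27633$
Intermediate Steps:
$o = 13$ ($o = -3 + 4^{2} = -3 + 16 = 13$)
$T{\left(S \right)} = 13 S$
$-30675 + s{\left(T{\left(-3 \right)} \right)} = -30675 + 2 \left(13 \left(-3\right)\right)^{2} = -30675 + 2 \left(-39\right)^{2} = -30675 + 2 \cdot 1521 = -30675 + 3042 = -27633$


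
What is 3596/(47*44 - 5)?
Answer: 3596/2063 ≈ 1.7431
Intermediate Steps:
3596/(47*44 - 5) = 3596/(2068 - 5) = 3596/2063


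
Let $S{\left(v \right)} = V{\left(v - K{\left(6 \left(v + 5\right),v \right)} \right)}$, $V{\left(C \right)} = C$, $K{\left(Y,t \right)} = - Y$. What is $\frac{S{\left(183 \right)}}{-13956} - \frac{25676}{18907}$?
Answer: $- \frac{18243873}{12565052} \approx -1.452$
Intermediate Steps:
$S{\left(v \right)} = 30 + 7 v$ ($S{\left(v \right)} = v - - 6 \left(v + 5\right) = v - - 6 \left(5 + v\right) = v - - (30 + 6 v) = v - \left(-30 - 6 v\right) = v + \left(30 + 6 v\right) = 30 + 7 v$)
$\frac{S{\left(183 \right)}}{-13956} - \frac{25676}{18907} = \frac{30 + 7 \cdot 183}{-13956} - \frac{25676}{18907} = \left(30 + 1281\right) \left(- \frac{1}{13956}\right) - \frac{3668}{2701} = 1311 \left(- \frac{1}{13956}\right) - \frac{3668}{2701} = - \frac{437}{4652} - \frac{3668}{2701} = - \frac{18243873}{12565052}$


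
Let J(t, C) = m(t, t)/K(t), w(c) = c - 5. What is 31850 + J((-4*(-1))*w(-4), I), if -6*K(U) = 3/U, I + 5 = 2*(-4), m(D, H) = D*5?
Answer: 18890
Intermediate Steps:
m(D, H) = 5*D
I = -13 (I = -5 + 2*(-4) = -5 - 8 = -13)
K(U) = -1/(2*U)
w(c) = -5 + c
J(t, C) = -10*t² (J(t, C) = (5*t)/((-1/(2*t))) = (5*t)*(-2*t) = -10*t²)
31850 + J((-4*(-1))*w(-4), I) = 31850 - 10*16*(-5 - 4)² = 31850 - 10*(4*(-9))² = 31850 - 10*(-36)² = 31850 - 10*1296 = 31850 - 12960 = 18890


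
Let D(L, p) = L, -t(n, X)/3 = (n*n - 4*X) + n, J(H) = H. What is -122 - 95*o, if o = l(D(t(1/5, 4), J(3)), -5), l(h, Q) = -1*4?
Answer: 258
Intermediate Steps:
t(n, X) = -3*n - 3*n**2 + 12*X (t(n, X) = -3*((n*n - 4*X) + n) = -3*((n**2 - 4*X) + n) = -3*(n + n**2 - 4*X) = -3*n - 3*n**2 + 12*X)
l(h, Q) = -4
o = -4
-122 - 95*o = -122 - 95*(-4) = -122 + 380 = 258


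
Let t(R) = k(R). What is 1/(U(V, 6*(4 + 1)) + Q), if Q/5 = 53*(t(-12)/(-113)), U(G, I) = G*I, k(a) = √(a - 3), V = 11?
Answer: 280918/92773165 + 5989*I*√15/278319495 ≈ 0.003028 + 8.3341e-5*I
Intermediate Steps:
k(a) = √(-3 + a)
t(R) = √(-3 + R)
Q = -265*I*√15/113 (Q = 5*(53*(√(-3 - 12)/(-113))) = 5*(53*(√(-15)*(-1/113))) = 5*(53*((I*√15)*(-1/113))) = 5*(53*(-I*√15/113)) = 5*(-53*I*√15/113) = -265*I*√15/113 ≈ -9.0827*I)
1/(U(V, 6*(4 + 1)) + Q) = 1/(11*(6*(4 + 1)) - 265*I*√15/113) = 1/(11*(6*5) - 265*I*√15/113) = 1/(11*30 - 265*I*√15/113) = 1/(330 - 265*I*√15/113)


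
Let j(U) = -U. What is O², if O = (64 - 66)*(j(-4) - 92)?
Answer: 30976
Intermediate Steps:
O = 176 (O = (64 - 66)*(-1*(-4) - 92) = -2*(4 - 92) = -2*(-88) = 176)
O² = 176² = 30976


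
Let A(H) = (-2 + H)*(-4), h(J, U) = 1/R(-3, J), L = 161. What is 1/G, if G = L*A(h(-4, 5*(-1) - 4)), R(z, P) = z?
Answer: 3/4508 ≈ 0.00066548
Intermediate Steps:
h(J, U) = -⅓ (h(J, U) = 1/(-3) = -⅓)
A(H) = 8 - 4*H
G = 4508/3 (G = 161*(8 - 4*(-⅓)) = 161*(8 + 4/3) = 161*(28/3) = 4508/3 ≈ 1502.7)
1/G = 1/(4508/3) = 3/4508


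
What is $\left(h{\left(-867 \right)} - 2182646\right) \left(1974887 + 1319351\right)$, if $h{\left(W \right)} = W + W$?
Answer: $-7195867602440$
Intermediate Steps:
$h{\left(W \right)} = 2 W$
$\left(h{\left(-867 \right)} - 2182646\right) \left(1974887 + 1319351\right) = \left(2 \left(-867\right) - 2182646\right) \left(1974887 + 1319351\right) = \left(-1734 - 2182646\right) 3294238 = \left(-2184380\right) 3294238 = -7195867602440$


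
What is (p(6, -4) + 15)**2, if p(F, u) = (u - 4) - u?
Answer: 121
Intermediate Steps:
p(F, u) = -4 (p(F, u) = (-4 + u) - u = -4)
(p(6, -4) + 15)**2 = (-4 + 15)**2 = 11**2 = 121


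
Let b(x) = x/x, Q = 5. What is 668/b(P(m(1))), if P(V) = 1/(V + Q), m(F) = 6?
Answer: 668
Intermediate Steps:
P(V) = 1/(5 + V) (P(V) = 1/(V + 5) = 1/(5 + V))
b(x) = 1
668/b(P(m(1))) = 668/1 = 668*1 = 668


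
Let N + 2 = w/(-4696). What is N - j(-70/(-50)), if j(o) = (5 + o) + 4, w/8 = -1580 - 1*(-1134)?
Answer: -34164/2935 ≈ -11.640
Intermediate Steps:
w = -3568 (w = 8*(-1580 - 1*(-1134)) = 8*(-1580 + 1134) = 8*(-446) = -3568)
j(o) = 9 + o
N = -728/587 (N = -2 - 3568/(-4696) = -2 - 3568*(-1/4696) = -2 + 446/587 = -728/587 ≈ -1.2402)
N - j(-70/(-50)) = -728/587 - (9 - 70/(-50)) = -728/587 - (9 - 70*(-1/50)) = -728/587 - (9 + 7/5) = -728/587 - 1*52/5 = -728/587 - 52/5 = -34164/2935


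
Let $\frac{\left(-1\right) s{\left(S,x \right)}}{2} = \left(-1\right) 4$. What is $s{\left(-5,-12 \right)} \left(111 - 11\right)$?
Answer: $800$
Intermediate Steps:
$s{\left(S,x \right)} = 8$ ($s{\left(S,x \right)} = - 2 \left(\left(-1\right) 4\right) = \left(-2\right) \left(-4\right) = 8$)
$s{\left(-5,-12 \right)} \left(111 - 11\right) = 8 \left(111 - 11\right) = 8 \cdot 100 = 800$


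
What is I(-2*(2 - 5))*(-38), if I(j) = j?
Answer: -228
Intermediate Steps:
I(-2*(2 - 5))*(-38) = -2*(2 - 5)*(-38) = -2*(-3)*(-38) = 6*(-38) = -228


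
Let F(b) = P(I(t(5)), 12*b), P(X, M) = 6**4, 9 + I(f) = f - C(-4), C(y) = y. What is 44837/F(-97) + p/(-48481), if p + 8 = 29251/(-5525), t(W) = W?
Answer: 12010023040921/347143352400 ≈ 34.597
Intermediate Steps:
I(f) = -5 + f (I(f) = -9 + (f - 1*(-4)) = -9 + (f + 4) = -9 + (4 + f) = -5 + f)
P(X, M) = 1296
p = -73451/5525 (p = -8 + 29251/(-5525) = -8 + 29251*(-1/5525) = -8 - 29251/5525 = -73451/5525 ≈ -13.294)
F(b) = 1296
44837/F(-97) + p/(-48481) = 44837/1296 - 73451/5525/(-48481) = 44837*(1/1296) - 73451/5525*(-1/48481) = 44837/1296 + 73451/267857525 = 12010023040921/347143352400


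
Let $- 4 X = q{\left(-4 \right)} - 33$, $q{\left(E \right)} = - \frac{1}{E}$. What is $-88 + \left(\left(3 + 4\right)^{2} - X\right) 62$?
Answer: $\frac{19539}{8} \approx 2442.4$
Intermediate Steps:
$X = \frac{131}{16}$ ($X = - \frac{- \frac{1}{-4} - 33}{4} = - \frac{\left(-1\right) \left(- \frac{1}{4}\right) - 33}{4} = - \frac{\frac{1}{4} - 33}{4} = \left(- \frac{1}{4}\right) \left(- \frac{131}{4}\right) = \frac{131}{16} \approx 8.1875$)
$-88 + \left(\left(3 + 4\right)^{2} - X\right) 62 = -88 + \left(\left(3 + 4\right)^{2} - \frac{131}{16}\right) 62 = -88 + \left(7^{2} - \frac{131}{16}\right) 62 = -88 + \left(49 - \frac{131}{16}\right) 62 = -88 + \frac{653}{16} \cdot 62 = -88 + \frac{20243}{8} = \frac{19539}{8}$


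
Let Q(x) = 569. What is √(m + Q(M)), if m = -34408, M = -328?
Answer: I*√33839 ≈ 183.95*I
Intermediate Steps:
√(m + Q(M)) = √(-34408 + 569) = √(-33839) = I*√33839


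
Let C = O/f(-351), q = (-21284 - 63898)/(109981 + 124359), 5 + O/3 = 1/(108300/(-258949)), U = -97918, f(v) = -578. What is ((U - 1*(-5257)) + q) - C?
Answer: -22654283786044313/244484578600 ≈ -92661.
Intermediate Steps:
O = -800449/36100 (O = -15 + 3/((108300/(-258949))) = -15 + 3/((108300*(-1/258949))) = -15 + 3/(-108300/258949) = -15 + 3*(-258949/108300) = -15 - 258949/36100 = -800449/36100 ≈ -22.173)
q = -42591/117170 (q = -85182/234340 = -85182*1/234340 = -42591/117170 ≈ -0.36350)
C = 800449/20865800 (C = -800449/36100/(-578) = -800449/36100*(-1/578) = 800449/20865800 ≈ 0.038362)
((U - 1*(-5257)) + q) - C = ((-97918 - 1*(-5257)) - 42591/117170) - 1*800449/20865800 = ((-97918 + 5257) - 42591/117170) - 800449/20865800 = (-92661 - 42591/117170) - 800449/20865800 = -10857131961/117170 - 800449/20865800 = -22654283786044313/244484578600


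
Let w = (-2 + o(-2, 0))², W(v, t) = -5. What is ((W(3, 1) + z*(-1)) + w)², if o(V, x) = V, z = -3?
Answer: 196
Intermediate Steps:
w = 16 (w = (-2 - 2)² = (-4)² = 16)
((W(3, 1) + z*(-1)) + w)² = ((-5 - 3*(-1)) + 16)² = ((-5 + 3) + 16)² = (-2 + 16)² = 14² = 196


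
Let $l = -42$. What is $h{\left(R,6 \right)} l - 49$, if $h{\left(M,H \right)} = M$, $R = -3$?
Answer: $77$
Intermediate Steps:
$h{\left(R,6 \right)} l - 49 = \left(-3\right) \left(-42\right) - 49 = 126 - 49 = 77$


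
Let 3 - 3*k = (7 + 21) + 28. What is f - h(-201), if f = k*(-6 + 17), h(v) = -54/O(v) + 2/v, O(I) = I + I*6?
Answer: -273467/1407 ≈ -194.36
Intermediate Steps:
O(I) = 7*I (O(I) = I + 6*I = 7*I)
k = -53/3 (k = 1 - ((7 + 21) + 28)/3 = 1 - (28 + 28)/3 = 1 - ⅓*56 = 1 - 56/3 = -53/3 ≈ -17.667)
h(v) = -40/(7*v) (h(v) = -54*1/(7*v) + 2/v = -54/(7*v) + 2/v = -40/(7*v))
f = -583/3 (f = -53*(-6 + 17)/3 = -53/3*11 = -583/3 ≈ -194.33)
f - h(-201) = -583/3 - (-40)/(7*(-201)) = -583/3 - (-40)*(-1)/(7*201) = -583/3 - 1*40/1407 = -583/3 - 40/1407 = -273467/1407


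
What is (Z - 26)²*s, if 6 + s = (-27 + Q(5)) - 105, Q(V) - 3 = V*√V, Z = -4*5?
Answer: -285660 + 10580*√5 ≈ -2.6200e+5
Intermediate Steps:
Z = -20
Q(V) = 3 + V^(3/2) (Q(V) = 3 + V*√V = 3 + V^(3/2))
s = -135 + 5*√5 (s = -6 + ((-27 + (3 + 5^(3/2))) - 105) = -6 + ((-27 + (3 + 5*√5)) - 105) = -6 + ((-24 + 5*√5) - 105) = -6 + (-129 + 5*√5) = -135 + 5*√5 ≈ -123.82)
(Z - 26)²*s = (-20 - 26)²*(-135 + 5*√5) = (-46)²*(-135 + 5*√5) = 2116*(-135 + 5*√5) = -285660 + 10580*√5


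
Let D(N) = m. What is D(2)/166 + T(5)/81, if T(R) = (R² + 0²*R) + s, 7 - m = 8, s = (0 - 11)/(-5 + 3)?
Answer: 2491/6723 ≈ 0.37052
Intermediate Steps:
s = 11/2 (s = -11/(-2) = -11*(-½) = 11/2 ≈ 5.5000)
m = -1 (m = 7 - 1*8 = 7 - 8 = -1)
T(R) = 11/2 + R² (T(R) = (R² + 0²*R) + 11/2 = (R² + 0*R) + 11/2 = (R² + 0) + 11/2 = R² + 11/2 = 11/2 + R²)
D(N) = -1
D(2)/166 + T(5)/81 = -1/166 + (11/2 + 5²)/81 = -1*1/166 + (11/2 + 25)*(1/81) = -1/166 + (61/2)*(1/81) = -1/166 + 61/162 = 2491/6723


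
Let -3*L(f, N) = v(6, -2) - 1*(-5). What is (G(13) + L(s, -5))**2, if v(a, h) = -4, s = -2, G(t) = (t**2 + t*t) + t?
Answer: 1106704/9 ≈ 1.2297e+5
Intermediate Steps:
G(t) = t + 2*t**2 (G(t) = (t**2 + t**2) + t = 2*t**2 + t = t + 2*t**2)
L(f, N) = -1/3 (L(f, N) = -(-4 - 1*(-5))/3 = -(-4 + 5)/3 = -1/3*1 = -1/3)
(G(13) + L(s, -5))**2 = (13*(1 + 2*13) - 1/3)**2 = (13*(1 + 26) - 1/3)**2 = (13*27 - 1/3)**2 = (351 - 1/3)**2 = (1052/3)**2 = 1106704/9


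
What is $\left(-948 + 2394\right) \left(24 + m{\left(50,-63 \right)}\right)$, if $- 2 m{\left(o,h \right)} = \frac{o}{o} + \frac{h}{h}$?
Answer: $33258$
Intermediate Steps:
$m{\left(o,h \right)} = -1$ ($m{\left(o,h \right)} = - \frac{\frac{o}{o} + \frac{h}{h}}{2} = - \frac{1 + 1}{2} = \left(- \frac{1}{2}\right) 2 = -1$)
$\left(-948 + 2394\right) \left(24 + m{\left(50,-63 \right)}\right) = \left(-948 + 2394\right) \left(24 - 1\right) = 1446 \cdot 23 = 33258$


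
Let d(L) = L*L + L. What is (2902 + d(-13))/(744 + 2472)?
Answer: 1529/1608 ≈ 0.95087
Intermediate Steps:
d(L) = L + L² (d(L) = L² + L = L + L²)
(2902 + d(-13))/(744 + 2472) = (2902 - 13*(1 - 13))/(744 + 2472) = (2902 - 13*(-12))/3216 = (2902 + 156)*(1/3216) = 3058*(1/3216) = 1529/1608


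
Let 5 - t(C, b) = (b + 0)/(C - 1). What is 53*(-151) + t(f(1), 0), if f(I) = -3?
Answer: -7998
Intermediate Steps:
t(C, b) = 5 - b/(-1 + C) (t(C, b) = 5 - (b + 0)/(C - 1) = 5 - b/(-1 + C))
53*(-151) + t(f(1), 0) = 53*(-151) + (-5 - 1*0 + 5*(-3))/(-1 - 3) = -8003 + (-5 + 0 - 15)/(-4) = -8003 - ¼*(-20) = -8003 + 5 = -7998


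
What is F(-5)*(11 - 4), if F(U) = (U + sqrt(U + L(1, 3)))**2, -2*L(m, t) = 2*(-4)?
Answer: 168 - 70*I ≈ 168.0 - 70.0*I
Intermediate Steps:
L(m, t) = 4 (L(m, t) = -(-4) = -1/2*(-8) = 4)
F(U) = (U + sqrt(4 + U))**2 (F(U) = (U + sqrt(U + 4))**2 = (U + sqrt(4 + U))**2)
F(-5)*(11 - 4) = (-5 + sqrt(4 - 5))**2*(11 - 4) = (-5 + sqrt(-1))**2*7 = (-5 + I)**2*7 = 7*(-5 + I)**2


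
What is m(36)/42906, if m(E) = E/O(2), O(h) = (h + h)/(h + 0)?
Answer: 3/7151 ≈ 0.00041952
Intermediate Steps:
O(h) = 2 (O(h) = (2*h)/h = 2)
m(E) = E/2
m(36)/42906 = ((½)*36)/42906 = 18*(1/42906) = 3/7151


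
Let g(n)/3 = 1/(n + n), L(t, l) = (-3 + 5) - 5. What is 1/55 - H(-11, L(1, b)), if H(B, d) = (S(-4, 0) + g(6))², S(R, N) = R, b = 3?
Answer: -12359/880 ≈ -14.044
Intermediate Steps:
L(t, l) = -3 (L(t, l) = 2 - 5 = -3)
g(n) = 3/(2*n) (g(n) = 3/(n + n) = 3/((2*n)) = 3*(1/(2*n)) = 3/(2*n))
H(B, d) = 225/16 (H(B, d) = (-4 + (3/2)/6)² = (-4 + (3/2)*(⅙))² = (-4 + ¼)² = (-15/4)² = 225/16)
1/55 - H(-11, L(1, b)) = 1/55 - 1*225/16 = 1/55 - 225/16 = -12359/880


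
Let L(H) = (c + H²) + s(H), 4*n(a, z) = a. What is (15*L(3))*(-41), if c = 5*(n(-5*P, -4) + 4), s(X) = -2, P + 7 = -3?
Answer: -110085/2 ≈ -55043.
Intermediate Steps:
P = -10 (P = -7 - 3 = -10)
n(a, z) = a/4
c = 165/2 (c = 5*((-5*(-10))/4 + 4) = 5*((¼)*50 + 4) = 5*(25/2 + 4) = 5*(33/2) = 165/2 ≈ 82.500)
L(H) = 161/2 + H² (L(H) = (165/2 + H²) - 2 = 161/2 + H²)
(15*L(3))*(-41) = (15*(161/2 + 3²))*(-41) = (15*(161/2 + 9))*(-41) = (15*(179/2))*(-41) = (2685/2)*(-41) = -110085/2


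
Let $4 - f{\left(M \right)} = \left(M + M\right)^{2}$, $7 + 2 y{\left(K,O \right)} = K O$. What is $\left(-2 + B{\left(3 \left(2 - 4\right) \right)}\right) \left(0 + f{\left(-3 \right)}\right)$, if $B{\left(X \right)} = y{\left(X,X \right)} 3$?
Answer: $-1328$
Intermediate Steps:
$y{\left(K,O \right)} = - \frac{7}{2} + \frac{K O}{2}$
$f{\left(M \right)} = 4 - 4 M^{2}$ ($f{\left(M \right)} = 4 - \left(M + M\right)^{2} = 4 - \left(2 M\right)^{2} = 4 - 4 M^{2}$)
$B{\left(X \right)} = - \frac{21}{2} + \frac{3 X^{2}}{2}$ ($B{\left(X \right)} = \left(- \frac{7}{2} + \frac{X X}{2}\right) 3 = \left(- \frac{7}{2} + \frac{X^{2}}{2}\right) 3 = - \frac{21}{2} + \frac{3 X^{2}}{2}$)
$\left(-2 + B{\left(3 \left(2 - 4\right) \right)}\right) \left(0 + f{\left(-3 \right)}\right) = \left(-2 - \left(\frac{21}{2} - \frac{3 \left(3 \left(2 - 4\right)\right)^{2}}{2}\right)\right) \left(0 + \left(4 - 4 \left(-3\right)^{2}\right)\right) = \left(-2 - \left(\frac{21}{2} - \frac{3 \left(3 \left(-2\right)\right)^{2}}{2}\right)\right) \left(0 + \left(4 - 36\right)\right) = \left(-2 - \left(\frac{21}{2} - \frac{3 \left(-6\right)^{2}}{2}\right)\right) \left(0 + \left(4 - 36\right)\right) = \left(-2 + \left(- \frac{21}{2} + \frac{3}{2} \cdot 36\right)\right) \left(0 - 32\right) = \left(-2 + \left(- \frac{21}{2} + 54\right)\right) \left(-32\right) = \left(-2 + \frac{87}{2}\right) \left(-32\right) = \frac{83}{2} \left(-32\right) = -1328$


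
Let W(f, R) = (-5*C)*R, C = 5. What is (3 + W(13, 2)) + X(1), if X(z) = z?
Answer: -46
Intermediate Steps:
W(f, R) = -25*R (W(f, R) = (-5*5)*R = -25*R)
(3 + W(13, 2)) + X(1) = (3 - 25*2) + 1 = (3 - 50) + 1 = -47 + 1 = -46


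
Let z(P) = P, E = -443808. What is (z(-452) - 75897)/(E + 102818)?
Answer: 5873/26230 ≈ 0.22390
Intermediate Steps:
(z(-452) - 75897)/(E + 102818) = (-452 - 75897)/(-443808 + 102818) = -76349/(-340990) = -76349*(-1/340990) = 5873/26230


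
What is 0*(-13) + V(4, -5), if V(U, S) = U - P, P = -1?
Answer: 5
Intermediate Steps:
V(U, S) = 1 + U (V(U, S) = U - 1*(-1) = U + 1 = 1 + U)
0*(-13) + V(4, -5) = 0*(-13) + (1 + 4) = 0 + 5 = 5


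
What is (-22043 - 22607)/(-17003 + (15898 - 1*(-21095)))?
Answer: -4465/1999 ≈ -2.2336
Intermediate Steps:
(-22043 - 22607)/(-17003 + (15898 - 1*(-21095))) = -44650/(-17003 + (15898 + 21095)) = -44650/(-17003 + 36993) = -44650/19990 = -44650*1/19990 = -4465/1999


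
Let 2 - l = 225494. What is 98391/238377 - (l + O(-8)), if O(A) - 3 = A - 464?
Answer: 17954667896/79459 ≈ 2.2596e+5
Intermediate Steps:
O(A) = -461 + A (O(A) = 3 + (A - 464) = 3 + (-464 + A) = -461 + A)
l = -225492 (l = 2 - 1*225494 = 2 - 225494 = -225492)
98391/238377 - (l + O(-8)) = 98391/238377 - (-225492 + (-461 - 8)) = 98391*(1/238377) - (-225492 - 469) = 32797/79459 - 1*(-225961) = 32797/79459 + 225961 = 17954667896/79459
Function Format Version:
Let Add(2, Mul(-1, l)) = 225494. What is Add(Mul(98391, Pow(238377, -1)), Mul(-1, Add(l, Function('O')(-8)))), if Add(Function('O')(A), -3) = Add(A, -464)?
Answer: Rational(17954667896, 79459) ≈ 2.2596e+5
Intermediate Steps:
Function('O')(A) = Add(-461, A) (Function('O')(A) = Add(3, Add(A, -464)) = Add(3, Add(-464, A)) = Add(-461, A))
l = -225492 (l = Add(2, Mul(-1, 225494)) = Add(2, -225494) = -225492)
Add(Mul(98391, Pow(238377, -1)), Mul(-1, Add(l, Function('O')(-8)))) = Add(Mul(98391, Pow(238377, -1)), Mul(-1, Add(-225492, Add(-461, -8)))) = Add(Mul(98391, Rational(1, 238377)), Mul(-1, Add(-225492, -469))) = Add(Rational(32797, 79459), Mul(-1, -225961)) = Add(Rational(32797, 79459), 225961) = Rational(17954667896, 79459)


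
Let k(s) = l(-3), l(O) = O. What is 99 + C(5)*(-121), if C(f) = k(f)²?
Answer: -990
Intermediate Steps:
k(s) = -3
C(f) = 9 (C(f) = (-3)² = 9)
99 + C(5)*(-121) = 99 + 9*(-121) = 99 - 1089 = -990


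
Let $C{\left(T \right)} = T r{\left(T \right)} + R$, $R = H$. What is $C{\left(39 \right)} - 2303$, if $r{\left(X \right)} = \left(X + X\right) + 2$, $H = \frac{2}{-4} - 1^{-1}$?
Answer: $\frac{1631}{2} \approx 815.5$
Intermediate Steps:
$H = - \frac{3}{2}$ ($H = 2 \left(- \frac{1}{4}\right) - 1 = - \frac{1}{2} - 1 = - \frac{3}{2} \approx -1.5$)
$R = - \frac{3}{2} \approx -1.5$
$r{\left(X \right)} = 2 + 2 X$ ($r{\left(X \right)} = 2 X + 2 = 2 + 2 X$)
$C{\left(T \right)} = - \frac{3}{2} + T \left(2 + 2 T\right)$ ($C{\left(T \right)} = T \left(2 + 2 T\right) - \frac{3}{2} = - \frac{3}{2} + T \left(2 + 2 T\right)$)
$C{\left(39 \right)} - 2303 = \left(- \frac{3}{2} + 2 \cdot 39 \left(1 + 39\right)\right) - 2303 = \left(- \frac{3}{2} + 2 \cdot 39 \cdot 40\right) - 2303 = \left(- \frac{3}{2} + 3120\right) - 2303 = \frac{6237}{2} - 2303 = \frac{1631}{2}$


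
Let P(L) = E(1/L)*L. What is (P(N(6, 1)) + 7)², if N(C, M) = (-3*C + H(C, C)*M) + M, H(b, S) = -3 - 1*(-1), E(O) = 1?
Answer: 144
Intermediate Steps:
H(b, S) = -2 (H(b, S) = -3 + 1 = -2)
N(C, M) = -M - 3*C (N(C, M) = (-3*C - 2*M) + M = -M - 3*C)
P(L) = L (P(L) = 1*L = L)
(P(N(6, 1)) + 7)² = ((-1*1 - 3*6) + 7)² = ((-1 - 18) + 7)² = (-19 + 7)² = (-12)² = 144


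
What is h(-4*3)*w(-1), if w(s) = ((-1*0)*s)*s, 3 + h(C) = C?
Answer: 0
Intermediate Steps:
h(C) = -3 + C
w(s) = 0 (w(s) = (0*s)*s = 0*s = 0)
h(-4*3)*w(-1) = (-3 - 4*3)*0 = (-3 - 12)*0 = -15*0 = 0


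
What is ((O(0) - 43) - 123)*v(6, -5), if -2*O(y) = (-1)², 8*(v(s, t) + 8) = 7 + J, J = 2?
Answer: 18315/16 ≈ 1144.7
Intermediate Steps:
v(s, t) = -55/8 (v(s, t) = -8 + (7 + 2)/8 = -8 + (⅛)*9 = -8 + 9/8 = -55/8)
O(y) = -½ (O(y) = -½*(-1)² = -½*1 = -½)
((O(0) - 43) - 123)*v(6, -5) = ((-½ - 43) - 123)*(-55/8) = (-87/2 - 123)*(-55/8) = -333/2*(-55/8) = 18315/16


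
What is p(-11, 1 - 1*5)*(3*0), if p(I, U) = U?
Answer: 0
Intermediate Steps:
p(-11, 1 - 1*5)*(3*0) = (1 - 1*5)*(3*0) = (1 - 5)*0 = -4*0 = 0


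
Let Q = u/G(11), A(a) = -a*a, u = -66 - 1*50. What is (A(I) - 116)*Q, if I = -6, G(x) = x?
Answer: 17632/11 ≈ 1602.9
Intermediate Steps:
u = -116 (u = -66 - 50 = -116)
A(a) = -a²
Q = -116/11 ≈ -10.545
(A(I) - 116)*Q = (-1*(-6)² - 116)*(-116/11) = (-1*36 - 116)*(-116/11) = (-36 - 116)*(-116/11) = -152*(-116/11) = 17632/11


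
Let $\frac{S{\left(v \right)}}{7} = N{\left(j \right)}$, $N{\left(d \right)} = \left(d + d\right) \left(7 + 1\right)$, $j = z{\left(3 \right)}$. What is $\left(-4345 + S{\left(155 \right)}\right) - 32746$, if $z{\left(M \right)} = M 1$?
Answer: $-36755$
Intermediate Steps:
$z{\left(M \right)} = M$
$j = 3$
$N{\left(d \right)} = 16 d$ ($N{\left(d \right)} = 2 d 8 = 16 d$)
$S{\left(v \right)} = 336$ ($S{\left(v \right)} = 7 \cdot 16 \cdot 3 = 7 \cdot 48 = 336$)
$\left(-4345 + S{\left(155 \right)}\right) - 32746 = \left(-4345 + 336\right) - 32746 = -4009 - 32746 = -36755$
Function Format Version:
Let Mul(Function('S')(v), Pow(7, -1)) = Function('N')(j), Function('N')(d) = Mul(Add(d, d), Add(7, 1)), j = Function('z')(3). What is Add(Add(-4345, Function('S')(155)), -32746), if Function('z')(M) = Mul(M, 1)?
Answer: -36755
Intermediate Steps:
Function('z')(M) = M
j = 3
Function('N')(d) = Mul(16, d) (Function('N')(d) = Mul(Mul(2, d), 8) = Mul(16, d))
Function('S')(v) = 336 (Function('S')(v) = Mul(7, Mul(16, 3)) = Mul(7, 48) = 336)
Add(Add(-4345, Function('S')(155)), -32746) = Add(Add(-4345, 336), -32746) = Add(-4009, -32746) = -36755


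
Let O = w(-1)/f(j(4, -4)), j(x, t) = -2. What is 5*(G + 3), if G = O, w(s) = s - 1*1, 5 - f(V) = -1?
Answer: 40/3 ≈ 13.333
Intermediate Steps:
f(V) = 6 (f(V) = 5 - 1*(-1) = 5 + 1 = 6)
w(s) = -1 + s (w(s) = s - 1 = -1 + s)
O = -⅓ (O = (-1 - 1)/6 = -2*⅙ = -⅓ ≈ -0.33333)
G = -⅓ ≈ -0.33333
5*(G + 3) = 5*(-⅓ + 3) = 5*(8/3) = 40/3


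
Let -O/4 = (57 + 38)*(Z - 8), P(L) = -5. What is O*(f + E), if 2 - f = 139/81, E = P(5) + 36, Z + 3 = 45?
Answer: -32739280/81 ≈ -4.0419e+5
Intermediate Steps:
Z = 42 (Z = -3 + 45 = 42)
O = -12920 (O = -4*(57 + 38)*(42 - 8) = -380*34 = -4*3230 = -12920)
E = 31 (E = -5 + 36 = 31)
f = 23/81 (f = 2 - 139/81 = 23/81 ≈ 0.28395)
O*(f + E) = -12920*(23/81 + 31) = -12920*2534/81 = -32739280/81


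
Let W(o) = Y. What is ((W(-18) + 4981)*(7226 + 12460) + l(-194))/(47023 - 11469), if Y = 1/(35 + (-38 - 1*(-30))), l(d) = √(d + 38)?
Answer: 441255128/159993 + I*√39/17777 ≈ 2758.0 + 0.0003513*I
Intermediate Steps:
l(d) = √(38 + d)
Y = 1/27 (Y = 1/(35 + (-38 + 30)) = 1/(35 - 8) = 1/27 ≈ 0.037037)
W(o) = 1/27
((W(-18) + 4981)*(7226 + 12460) + l(-194))/(47023 - 11469) = ((1/27 + 4981)*(7226 + 12460) + √(38 - 194))/(47023 - 11469) = ((134488/27)*19686 + √(-156))/35554 = (882510256/9 + 2*I*√39)*(1/35554) = 441255128/159993 + I*√39/17777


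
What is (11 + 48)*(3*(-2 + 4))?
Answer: 354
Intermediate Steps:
(11 + 48)*(3*(-2 + 4)) = 59*(3*2) = 59*6 = 354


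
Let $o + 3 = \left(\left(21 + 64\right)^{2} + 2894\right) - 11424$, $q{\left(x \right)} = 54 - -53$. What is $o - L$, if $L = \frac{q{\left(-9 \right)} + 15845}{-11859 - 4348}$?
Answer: $- \frac{21182804}{16207} \approx -1307.0$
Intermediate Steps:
$q{\left(x \right)} = 107$ ($q{\left(x \right)} = 54 + 53 = 107$)
$L = - \frac{15952}{16207}$ ($L = \frac{107 + 15845}{-11859 - 4348} = \frac{15952}{-16207} = 15952 \left(- \frac{1}{16207}\right) = - \frac{15952}{16207} \approx -0.98427$)
$o = -1308$ ($o = -3 - \left(8530 - \left(21 + 64\right)^{2}\right) = -3 - \left(8530 - 7225\right) = -3 + \left(\left(7225 + 2894\right) - 11424\right) = -3 + \left(10119 - 11424\right) = -3 - 1305 = -1308$)
$o - L = -1308 - - \frac{15952}{16207} = -1308 + \frac{15952}{16207} = - \frac{21182804}{16207}$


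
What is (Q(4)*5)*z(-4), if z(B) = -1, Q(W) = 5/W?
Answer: -25/4 ≈ -6.2500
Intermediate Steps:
(Q(4)*5)*z(-4) = ((5/4)*5)*(-1) = (25/4)*(-1) = -25/4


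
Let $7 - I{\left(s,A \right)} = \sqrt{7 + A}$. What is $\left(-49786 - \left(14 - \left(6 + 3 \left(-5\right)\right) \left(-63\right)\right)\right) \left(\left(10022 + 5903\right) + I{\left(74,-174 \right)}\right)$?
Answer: $-784380156 + 49233 i \sqrt{167} \approx -7.8438 \cdot 10^{8} + 6.3623 \cdot 10^{5} i$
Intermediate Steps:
$I{\left(s,A \right)} = 7 - \sqrt{7 + A}$
$\left(-49786 - \left(14 - \left(6 + 3 \left(-5\right)\right) \left(-63\right)\right)\right) \left(\left(10022 + 5903\right) + I{\left(74,-174 \right)}\right) = \left(-49786 - \left(14 - \left(6 + 3 \left(-5\right)\right) \left(-63\right)\right)\right) \left(\left(10022 + 5903\right) + \left(7 - \sqrt{7 - 174}\right)\right) = \left(-49786 - \left(14 - \left(6 - 15\right) \left(-63\right)\right)\right) \left(15925 + \left(7 - \sqrt{-167}\right)\right) = \left(-49786 - -553\right) \left(15925 + \left(7 - i \sqrt{167}\right)\right) = \left(-49786 + \left(567 - 14\right)\right) \left(15925 + \left(7 - i \sqrt{167}\right)\right) = \left(-49786 + 553\right) \left(15932 - i \sqrt{167}\right) = - 49233 \left(15932 - i \sqrt{167}\right) = -784380156 + 49233 i \sqrt{167}$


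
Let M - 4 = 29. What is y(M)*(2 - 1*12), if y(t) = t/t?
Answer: -10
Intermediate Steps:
M = 33 (M = 4 + 29 = 33)
y(t) = 1
y(M)*(2 - 1*12) = 1*(2 - 1*12) = 1*(2 - 12) = 1*(-10) = -10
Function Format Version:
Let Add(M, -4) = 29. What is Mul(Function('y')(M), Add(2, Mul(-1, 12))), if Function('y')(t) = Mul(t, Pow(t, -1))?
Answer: -10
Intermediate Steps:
M = 33 (M = Add(4, 29) = 33)
Function('y')(t) = 1
Mul(Function('y')(M), Add(2, Mul(-1, 12))) = Mul(1, Add(2, Mul(-1, 12))) = Mul(1, Add(2, -12)) = Mul(1, -10) = -10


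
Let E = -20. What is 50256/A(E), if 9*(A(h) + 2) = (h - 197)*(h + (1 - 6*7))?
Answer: 452304/13219 ≈ 34.216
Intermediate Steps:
A(h) = -2 + (-197 + h)*(-41 + h)/9 (A(h) = -2 + ((h - 197)*(h + (1 - 6*7)))/9 = -2 + ((-197 + h)*(h + (1 - 42)))/9 = -2 + ((-197 + h)*(h - 41))/9 = -2 + ((-197 + h)*(-41 + h))/9 = -2 + (-197 + h)*(-41 + h)/9)
50256/A(E) = 50256/(8059/9 - 238/9*(-20) + (⅑)*(-20)²) = 50256/(8059/9 + 4760/9 + (⅑)*400) = 50256/(8059/9 + 4760/9 + 400/9) = 50256/(13219/9) = 50256*(9/13219) = 452304/13219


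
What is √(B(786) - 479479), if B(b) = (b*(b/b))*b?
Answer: √138317 ≈ 371.91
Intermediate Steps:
B(b) = b² (B(b) = (b*1)*b = b*b = b²)
√(B(786) - 479479) = √(786² - 479479) = √(617796 - 479479) = √138317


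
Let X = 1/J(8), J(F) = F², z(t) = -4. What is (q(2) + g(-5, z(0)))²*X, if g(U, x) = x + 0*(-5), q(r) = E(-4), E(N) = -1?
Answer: 25/64 ≈ 0.39063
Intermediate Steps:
q(r) = -1
g(U, x) = x (g(U, x) = x + 0 = x)
X = 1/64 (X = 1/(8²) = 1/64 ≈ 0.015625)
(q(2) + g(-5, z(0)))²*X = (-1 - 4)²*(1/64) = (-5)²*(1/64) = 25*(1/64) = 25/64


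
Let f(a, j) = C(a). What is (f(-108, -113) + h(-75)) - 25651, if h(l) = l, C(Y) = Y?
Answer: -25834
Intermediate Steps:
f(a, j) = a
(f(-108, -113) + h(-75)) - 25651 = (-108 - 75) - 25651 = -183 - 25651 = -25834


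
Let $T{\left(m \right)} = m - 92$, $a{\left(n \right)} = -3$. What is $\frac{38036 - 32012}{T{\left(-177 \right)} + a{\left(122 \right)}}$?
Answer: $- \frac{753}{34} \approx -22.147$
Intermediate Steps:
$T{\left(m \right)} = -92 + m$
$\frac{38036 - 32012}{T{\left(-177 \right)} + a{\left(122 \right)}} = \frac{38036 - 32012}{\left(-92 - 177\right) - 3} = \frac{6024}{-269 - 3} = \frac{6024}{-272} = 6024 \left(- \frac{1}{272}\right) = - \frac{753}{34}$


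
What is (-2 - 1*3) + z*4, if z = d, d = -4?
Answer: -21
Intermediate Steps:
z = -4
(-2 - 1*3) + z*4 = (-2 - 1*3) - 4*4 = (-2 - 3) - 16 = -5 - 16 = -21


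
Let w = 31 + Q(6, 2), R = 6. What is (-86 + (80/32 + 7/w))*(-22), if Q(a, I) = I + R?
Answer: 71489/39 ≈ 1833.1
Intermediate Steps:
Q(a, I) = 6 + I (Q(a, I) = I + 6 = 6 + I)
w = 39 (w = 31 + (6 + 2) = 31 + 8 = 39)
(-86 + (80/32 + 7/w))*(-22) = (-86 + (80/32 + 7/39))*(-22) = (-86 + (80*(1/32) + 7*(1/39)))*(-22) = (-86 + (5/2 + 7/39))*(-22) = (-86 + 209/78)*(-22) = -6499/78*(-22) = 71489/39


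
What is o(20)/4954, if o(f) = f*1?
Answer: 10/2477 ≈ 0.0040371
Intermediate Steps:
o(f) = f
o(20)/4954 = 20/4954 = 20*(1/4954) = 10/2477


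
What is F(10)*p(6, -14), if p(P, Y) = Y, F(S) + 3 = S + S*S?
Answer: -1498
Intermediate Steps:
F(S) = -3 + S + S² (F(S) = -3 + (S + S*S) = -3 + (S + S²) = -3 + S + S²)
F(10)*p(6, -14) = (-3 + 10 + 10²)*(-14) = (-3 + 10 + 100)*(-14) = 107*(-14) = -1498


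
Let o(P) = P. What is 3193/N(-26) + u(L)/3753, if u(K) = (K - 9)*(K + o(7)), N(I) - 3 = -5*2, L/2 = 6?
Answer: -3994310/8757 ≈ -456.13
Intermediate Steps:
L = 12 (L = 2*6 = 12)
N(I) = -7 (N(I) = 3 - 5*2 = 3 - 10 = -7)
u(K) = (-9 + K)*(7 + K) (u(K) = (K - 9)*(K + 7) = (-9 + K)*(7 + K))
3193/N(-26) + u(L)/3753 = 3193/(-7) + (-63 + 12**2 - 2*12)/3753 = 3193*(-1/7) + (-63 + 144 - 24)*(1/3753) = -3193/7 + 57*(1/3753) = -3193/7 + 19/1251 = -3994310/8757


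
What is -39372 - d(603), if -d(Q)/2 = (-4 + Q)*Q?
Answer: 683022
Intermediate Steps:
d(Q) = -2*Q*(-4 + Q) (d(Q) = -2*(-4 + Q)*Q = -2*Q*(-4 + Q))
-39372 - d(603) = -39372 - 2*603*(4 - 1*603) = -39372 - 2*603*(4 - 603) = -39372 - 2*603*(-599) = -39372 - 1*(-722394) = -39372 + 722394 = 683022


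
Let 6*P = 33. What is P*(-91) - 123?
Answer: -1247/2 ≈ -623.50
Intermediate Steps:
P = 11/2 (P = (⅙)*33 = 11/2 ≈ 5.5000)
P*(-91) - 123 = (11/2)*(-91) - 123 = -1001/2 - 123 = -1247/2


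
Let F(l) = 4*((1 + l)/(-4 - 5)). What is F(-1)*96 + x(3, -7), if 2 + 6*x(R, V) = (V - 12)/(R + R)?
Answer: -31/36 ≈ -0.86111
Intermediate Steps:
x(R, V) = -⅓ + (-12 + V)/(12*R) (x(R, V) = -⅓ + ((V - 12)/(R + R))/6 = -⅓ + ((-12 + V)/((2*R)))/6 = -⅓ + ((-12 + V)*(1/(2*R)))/6 = -⅓ + ((-12 + V)/(2*R))/6 = -⅓ + (-12 + V)/(12*R))
F(l) = -4/9 - 4*l/9 (F(l) = 4*((1 + l)/(-9)) = 4*((1 + l)*(-⅑)) = 4*(-⅑ - l/9) = -4/9 - 4*l/9)
F(-1)*96 + x(3, -7) = (-4/9 - 4/9*(-1))*96 + (1/12)*(-12 - 7 - 4*3)/3 = (-4/9 + 4/9)*96 + (1/12)*(⅓)*(-12 - 7 - 12) = 0*96 + (1/12)*(⅓)*(-31) = 0 - 31/36 = -31/36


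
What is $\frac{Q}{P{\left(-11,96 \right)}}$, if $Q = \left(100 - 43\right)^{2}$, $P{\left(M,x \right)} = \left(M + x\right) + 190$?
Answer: $\frac{3249}{275} \approx 11.815$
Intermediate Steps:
$P{\left(M,x \right)} = 190 + M + x$
$Q = 3249$ ($Q = 57^{2} = 3249$)
$\frac{Q}{P{\left(-11,96 \right)}} = \frac{3249}{190 - 11 + 96} = \frac{3249}{275}$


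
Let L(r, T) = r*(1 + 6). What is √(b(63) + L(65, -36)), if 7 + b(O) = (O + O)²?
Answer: 2*√4081 ≈ 127.77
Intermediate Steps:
L(r, T) = 7*r (L(r, T) = r*7 = 7*r)
b(O) = -7 + 4*O² (b(O) = -7 + (O + O)² = -7 + (2*O)² = -7 + 4*O²)
√(b(63) + L(65, -36)) = √((-7 + 4*63²) + 7*65) = √((-7 + 4*3969) + 455) = √((-7 + 15876) + 455) = √(15869 + 455) = √16324 = 2*√4081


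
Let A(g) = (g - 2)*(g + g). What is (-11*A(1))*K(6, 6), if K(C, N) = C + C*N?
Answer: 924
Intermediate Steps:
A(g) = 2*g*(-2 + g) (A(g) = (-2 + g)*(2*g) = 2*g*(-2 + g))
(-11*A(1))*K(6, 6) = (-22*(-2 + 1))*(6*(1 + 6)) = (-22*(-1))*(6*7) = -11*(-2)*42 = 22*42 = 924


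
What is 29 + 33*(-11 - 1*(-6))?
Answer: -136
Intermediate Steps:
29 + 33*(-11 - 1*(-6)) = 29 + 33*(-11 + 6) = 29 + 33*(-5) = 29 - 165 = -136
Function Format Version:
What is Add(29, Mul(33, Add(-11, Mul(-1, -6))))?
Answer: -136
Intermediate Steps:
Add(29, Mul(33, Add(-11, Mul(-1, -6)))) = Add(29, Mul(33, Add(-11, 6))) = Add(29, Mul(33, -5)) = Add(29, -165) = -136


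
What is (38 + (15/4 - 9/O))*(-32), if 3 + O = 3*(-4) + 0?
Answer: -6776/5 ≈ -1355.2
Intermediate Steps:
O = -15 (O = -3 + (3*(-4) + 0) = -3 + (-12 + 0) = -3 - 12 = -15)
(38 + (15/4 - 9/O))*(-32) = (38 + (15/4 - 9/(-15)))*(-32) = (38 + (15*(¼) - 9*(-1/15)))*(-32) = (38 + (15/4 + ⅗))*(-32) = (38 + 87/20)*(-32) = (847/20)*(-32) = -6776/5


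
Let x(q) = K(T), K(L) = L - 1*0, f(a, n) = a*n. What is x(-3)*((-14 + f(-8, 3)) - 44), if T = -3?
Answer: 246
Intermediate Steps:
K(L) = L (K(L) = L + 0 = L)
x(q) = -3
x(-3)*((-14 + f(-8, 3)) - 44) = -3*((-14 - 8*3) - 44) = -3*((-14 - 24) - 44) = -3*(-38 - 44) = -3*(-82) = 246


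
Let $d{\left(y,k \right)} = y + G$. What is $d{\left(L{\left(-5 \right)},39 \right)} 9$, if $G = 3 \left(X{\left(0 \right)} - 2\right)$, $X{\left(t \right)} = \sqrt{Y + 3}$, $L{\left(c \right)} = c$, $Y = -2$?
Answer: $-72$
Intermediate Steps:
$X{\left(t \right)} = 1$ ($X{\left(t \right)} = \sqrt{-2 + 3} = \sqrt{1} = 1$)
$G = -3$ ($G = 3 \left(1 - 2\right) = 3 \left(-1\right) = -3$)
$d{\left(y,k \right)} = -3 + y$ ($d{\left(y,k \right)} = y - 3 = -3 + y$)
$d{\left(L{\left(-5 \right)},39 \right)} 9 = \left(-3 - 5\right) 9 = \left(-8\right) 9 = -72$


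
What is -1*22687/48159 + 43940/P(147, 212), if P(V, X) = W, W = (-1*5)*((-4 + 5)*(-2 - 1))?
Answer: 141051077/48159 ≈ 2928.9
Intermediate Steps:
W = 15 (W = -5*(-3) = 15)
P(V, X) = 15
-1*22687/48159 + 43940/P(147, 212) = -1*22687/48159 + 43940/15 = -22687*1/48159 + 43940*(1/15) = -22687/48159 + 8788/3 = 141051077/48159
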